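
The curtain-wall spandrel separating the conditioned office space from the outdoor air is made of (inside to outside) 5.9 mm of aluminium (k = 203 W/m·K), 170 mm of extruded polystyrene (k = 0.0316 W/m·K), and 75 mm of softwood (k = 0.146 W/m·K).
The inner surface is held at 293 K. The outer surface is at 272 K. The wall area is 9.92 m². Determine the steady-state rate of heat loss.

Treating each layer as a thermal resistance in series:
R_aluminium = L/(kA) = 0.0059/(203×9.92) = 2.93×10^-6 K/W
R_extruded polystyrene = L/(kA) = 0.17/(0.0316×9.92) = 0.5423 K/W
R_softwood = L/(kA) = 0.075/(0.146×9.92) = 0.05178 K/W
R_total = 0.5941 K/W
Q = ΔT / R_total = 21 / 0.5941

Q ≈ 35.3 W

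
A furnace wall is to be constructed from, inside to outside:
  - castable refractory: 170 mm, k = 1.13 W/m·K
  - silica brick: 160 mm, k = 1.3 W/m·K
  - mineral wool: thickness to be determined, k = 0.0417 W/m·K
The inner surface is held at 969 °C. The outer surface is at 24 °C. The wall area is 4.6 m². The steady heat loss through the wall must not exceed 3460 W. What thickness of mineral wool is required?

L ≈ 41 mm

Model the wall as resistances in series:
R_castable refractory = L/(kA) = 0.17/(1.13×4.6) = 0.0327 K/W
R_silica brick = L/(kA) = 0.16/(1.3×4.6) = 0.02676 K/W
Sum of the known resistances R_other = 0.05946 K/W
Required total resistance R_tot = ΔT/Q_allow = 945/3460 = 0.2731 K/W
R_mineral wool = R_tot − R_other = 0.2137 K/W
L = R·k·A = 0.2137×0.0417×4.6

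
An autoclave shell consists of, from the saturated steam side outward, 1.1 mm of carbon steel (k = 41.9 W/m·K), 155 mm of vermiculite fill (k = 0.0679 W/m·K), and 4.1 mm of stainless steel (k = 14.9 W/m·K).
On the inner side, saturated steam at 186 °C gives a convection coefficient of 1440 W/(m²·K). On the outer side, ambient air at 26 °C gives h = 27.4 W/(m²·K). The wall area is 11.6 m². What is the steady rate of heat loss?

Q ≈ 800 W

Treating each layer as a thermal resistance in series:
R_inner film = 1/(h_i·A) = 1/(1440×11.6) = 5.987×10^-5 K/W
R_carbon steel = L/(kA) = 0.0011/(41.9×11.6) = 2.263×10^-6 K/W
R_vermiculite fill = L/(kA) = 0.155/(0.0679×11.6) = 0.1968 K/W
R_stainless steel = L/(kA) = 0.0041/(14.9×11.6) = 2.372×10^-5 K/W
R_outer film = 1/(h_o·A) = 1/(27.4×11.6) = 0.003146 K/W
R_total = 0.2 K/W
Q = ΔT / R_total = 160 / 0.2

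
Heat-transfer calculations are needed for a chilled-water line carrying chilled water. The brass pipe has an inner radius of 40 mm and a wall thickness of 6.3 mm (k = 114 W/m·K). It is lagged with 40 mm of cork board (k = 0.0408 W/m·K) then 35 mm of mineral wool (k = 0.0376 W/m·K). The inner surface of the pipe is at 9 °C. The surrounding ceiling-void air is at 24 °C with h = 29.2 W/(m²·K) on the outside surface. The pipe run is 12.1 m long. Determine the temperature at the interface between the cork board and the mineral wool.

T ≈ 18.3 °C

Per-layer cylindrical resistances, series-summed:
R_brass pipe wall = ln(46.3/40)/(2π×114×12.1) = 1.688×10^-5 K/W
R_cork board = ln(86.3/46.3)/(2π×0.0408×12.1) = 0.2007 K/W
R_mineral wool = ln(121.3/86.3)/(2π×0.0376×12.1) = 0.1191 K/W
R_outer film = 1/(h_o·2πr_oL) = 1/(29.2×2π×0.1213×12.1) = 0.003714 K/W
R_total = 0.3236 K/W
Q = ΔT/R_total = 15/0.3236
Q = 46.4 W
T_interface = T_inner + Q·ΣR(inner→interface) = 9 + 46.4×0.2008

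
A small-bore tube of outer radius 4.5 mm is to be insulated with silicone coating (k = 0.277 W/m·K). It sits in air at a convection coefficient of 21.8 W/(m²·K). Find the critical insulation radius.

r_cr ≈ 12.7 mm

For a cylinder r_cr = k/h = 0.277/21.8
r_cr = 12.7 mm; since the bare radius (4.5 mm) is below r_cr, adding a thin layer of insulation will *increase* heat loss.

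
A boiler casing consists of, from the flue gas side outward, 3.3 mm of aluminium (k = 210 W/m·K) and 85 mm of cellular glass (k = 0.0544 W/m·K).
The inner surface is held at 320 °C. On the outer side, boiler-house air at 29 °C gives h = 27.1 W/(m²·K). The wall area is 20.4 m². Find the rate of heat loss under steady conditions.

Model the wall as resistances in series:
R_aluminium = L/(kA) = 0.0033/(210×20.4) = 7.703×10^-7 K/W
R_cellular glass = L/(kA) = 0.085/(0.0544×20.4) = 0.07659 K/W
R_outer film = 1/(h_o·A) = 1/(27.1×20.4) = 0.001809 K/W
R_total = 0.0784 K/W
Q = ΔT / R_total = 291 / 0.0784

Q ≈ 3710 W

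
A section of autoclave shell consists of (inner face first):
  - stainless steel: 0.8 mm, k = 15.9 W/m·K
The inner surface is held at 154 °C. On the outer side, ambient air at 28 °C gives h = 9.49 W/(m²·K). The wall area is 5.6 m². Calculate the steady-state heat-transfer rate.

Model the wall as resistances in series:
R_stainless steel = L/(kA) = 0.0008/(15.9×5.6) = 8.985×10^-6 K/W
R_outer film = 1/(h_o·A) = 1/(9.49×5.6) = 0.01882 K/W
R_total = 0.01883 K/W
Q = ΔT / R_total = 126 / 0.01883

Q ≈ 6690 W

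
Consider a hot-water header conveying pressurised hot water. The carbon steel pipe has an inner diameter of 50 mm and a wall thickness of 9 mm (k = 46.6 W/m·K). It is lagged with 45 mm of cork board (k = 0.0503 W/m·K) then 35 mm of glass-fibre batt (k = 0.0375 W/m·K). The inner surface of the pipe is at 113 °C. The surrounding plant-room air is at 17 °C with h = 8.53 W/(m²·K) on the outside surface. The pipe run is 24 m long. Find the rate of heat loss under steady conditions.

Radial resistances (cylindrical: R_cond = ln(r_o/r_i)/(2πkL), R_conv = 1/(h·2πrL)):
R_carbon steel pipe wall = ln(34/25)/(2π×46.6×24) = 4.376×10^-5 K/W
R_cork board = ln(79/34)/(2π×0.0503×24) = 0.1112 K/W
R_glass-fibre batt = ln(114/79)/(2π×0.0375×24) = 0.06486 K/W
R_outer film = 1/(h_o·2πr_oL) = 1/(8.53×2π×0.114×24) = 0.00682 K/W
R_total = 0.1829 K/W
Q = ΔT/R_total = 96/0.1829

Q ≈ 525 W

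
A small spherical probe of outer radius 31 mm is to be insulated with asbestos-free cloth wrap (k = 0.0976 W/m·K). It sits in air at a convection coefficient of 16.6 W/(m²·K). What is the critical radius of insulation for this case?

r_cr ≈ 11.8 mm

For a sphere r_cr = 2k/h = 2×0.0976/16.6
r_cr = 11.8 mm; since the bare radius (31 mm) is above r_cr, any added insulation will reduce heat loss.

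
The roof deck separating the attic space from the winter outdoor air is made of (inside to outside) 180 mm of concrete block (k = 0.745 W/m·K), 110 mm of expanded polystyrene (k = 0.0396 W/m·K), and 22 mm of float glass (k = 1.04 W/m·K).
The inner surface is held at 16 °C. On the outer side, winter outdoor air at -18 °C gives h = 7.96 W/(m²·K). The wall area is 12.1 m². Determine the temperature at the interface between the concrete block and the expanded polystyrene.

Model the wall as resistances in series:
R_concrete block = L/(kA) = 0.18/(0.745×12.1) = 0.01997 K/W
R_expanded polystyrene = L/(kA) = 0.11/(0.0396×12.1) = 0.2296 K/W
R_float glass = L/(kA) = 0.022/(1.04×12.1) = 0.001748 K/W
R_outer film = 1/(h_o·A) = 1/(7.96×12.1) = 0.01038 K/W
R_total = 0.2617 K/W;  Q = ΔT/R_total = 34/0.2617 = 129.9 W
T_interface = T_inner − Q·ΣR(inner→interface) = 16 − 130×0.01997

T ≈ 13.4 °C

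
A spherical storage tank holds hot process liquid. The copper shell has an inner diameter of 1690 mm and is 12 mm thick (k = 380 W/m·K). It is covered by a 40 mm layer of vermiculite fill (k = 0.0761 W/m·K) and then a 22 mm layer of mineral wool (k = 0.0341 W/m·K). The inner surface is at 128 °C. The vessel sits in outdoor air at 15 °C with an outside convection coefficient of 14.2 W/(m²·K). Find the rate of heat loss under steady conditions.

Q ≈ 916 W

Each spherical layer contributes R = (1/r_i − 1/r_o)/(4πk):
R_copper shell = (1/0.845 − 1/0.857)/(4π×380) = 3.47×10^-6 K/W
R_vermiculite fill = (1/0.857 − 1/0.897)/(4π×0.0761) = 0.05441 K/W
R_mineral wool = (1/0.897 − 1/0.919)/(4π×0.0341) = 0.06228 K/W
R_outer film = 1/(h·4πr_o²) = 1/(14.2×4π×0.919²) = 0.006635 K/W
R_total = 0.1233 K/W
Q = ΔT/R_total = 113/0.1233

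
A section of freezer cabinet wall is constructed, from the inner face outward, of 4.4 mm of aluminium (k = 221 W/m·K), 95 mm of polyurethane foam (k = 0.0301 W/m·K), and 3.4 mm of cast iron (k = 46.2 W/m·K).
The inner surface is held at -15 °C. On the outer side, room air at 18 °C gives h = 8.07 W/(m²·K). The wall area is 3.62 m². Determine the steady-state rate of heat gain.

Using the resistance-network approach (series):
R_aluminium = L/(kA) = 0.0044/(221×3.62) = 5.5×10^-6 K/W
R_polyurethane foam = L/(kA) = 0.095/(0.0301×3.62) = 0.8719 K/W
R_cast iron = L/(kA) = 0.0034/(46.2×3.62) = 2.033×10^-5 K/W
R_outer film = 1/(h_o·A) = 1/(8.07×3.62) = 0.03423 K/W
R_total = 0.9061 K/W
Q = ΔT / R_total = 33 / 0.9061

Q ≈ 36.4 W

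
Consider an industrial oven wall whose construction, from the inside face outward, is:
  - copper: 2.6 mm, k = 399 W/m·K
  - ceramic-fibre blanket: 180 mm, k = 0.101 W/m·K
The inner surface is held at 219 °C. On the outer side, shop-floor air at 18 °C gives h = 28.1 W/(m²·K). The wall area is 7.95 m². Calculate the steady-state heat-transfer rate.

Q ≈ 879 W

Series thermal resistances:
R_copper = L/(kA) = 0.0026/(399×7.95) = 8.197×10^-7 K/W
R_ceramic-fibre blanket = L/(kA) = 0.18/(0.101×7.95) = 0.2242 K/W
R_outer film = 1/(h_o·A) = 1/(28.1×7.95) = 0.004476 K/W
R_total = 0.2287 K/W
Q = ΔT / R_total = 201 / 0.2287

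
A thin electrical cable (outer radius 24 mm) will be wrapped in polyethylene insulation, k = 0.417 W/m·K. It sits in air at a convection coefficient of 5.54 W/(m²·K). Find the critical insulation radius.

For a cylinder r_cr = k/h = 0.417/5.54
r_cr = 75.3 mm; since the bare radius (24 mm) is below r_cr, adding a thin layer of insulation will *increase* heat loss.

r_cr ≈ 75.3 mm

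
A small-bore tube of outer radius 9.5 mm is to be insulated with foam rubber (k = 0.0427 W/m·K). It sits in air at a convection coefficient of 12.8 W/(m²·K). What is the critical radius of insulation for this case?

For a cylinder r_cr = k/h = 0.0427/12.8
r_cr = 3.34 mm; since the bare radius (9.5 mm) is above r_cr, any added insulation will reduce heat loss.

r_cr ≈ 3.34 mm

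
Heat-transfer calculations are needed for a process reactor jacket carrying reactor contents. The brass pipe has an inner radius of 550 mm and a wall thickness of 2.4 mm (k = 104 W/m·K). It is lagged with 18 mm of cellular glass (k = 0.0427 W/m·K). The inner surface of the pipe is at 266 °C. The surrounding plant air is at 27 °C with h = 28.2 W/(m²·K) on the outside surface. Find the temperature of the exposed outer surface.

Per-layer cylindrical resistances, series-summed:
R_brass pipe wall = ln(552.4/550)/(2π×104×1) = 6.663×10^-6 K/W
R_cellular glass = ln(570.4/552.4)/(2π×0.0427×1) = 0.1195 K/W
R_outer film = 1/(h_o·2πr_oL) = 1/(28.2×2π×0.5704×1) = 0.009894 K/W
R_total = 0.1294 K/W
Q = ΔT/R_total = 239/0.1294
Q = 1850 W/m
T_interface = T_inner − Q·ΣR(inner→interface) = 266 − 1850×0.1195

T ≈ 45.3 °C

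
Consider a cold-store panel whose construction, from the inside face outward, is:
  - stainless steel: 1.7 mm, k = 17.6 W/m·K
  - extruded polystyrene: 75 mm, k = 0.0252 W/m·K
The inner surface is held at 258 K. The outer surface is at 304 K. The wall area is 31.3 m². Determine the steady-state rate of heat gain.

Thermal resistances in series:
R_stainless steel = L/(kA) = 0.0017/(17.6×31.3) = 3.086×10^-6 K/W
R_extruded polystyrene = L/(kA) = 0.075/(0.0252×31.3) = 0.09509 K/W
R_total = 0.09509 K/W
Q = ΔT / R_total = 46 / 0.09509

Q ≈ 484 W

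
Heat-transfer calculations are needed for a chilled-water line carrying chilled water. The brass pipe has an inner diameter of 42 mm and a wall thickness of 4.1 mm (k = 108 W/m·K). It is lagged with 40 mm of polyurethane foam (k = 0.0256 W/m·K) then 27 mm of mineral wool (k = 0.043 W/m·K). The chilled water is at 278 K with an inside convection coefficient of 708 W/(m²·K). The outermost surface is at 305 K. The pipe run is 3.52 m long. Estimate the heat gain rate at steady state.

Cylindrical conduction, so R = ln(r₂/r₁)/(2πkL) per layer, in series:
R_inner film = 1/(h_i·2πr₁L) = 1/(708×2π×0.021×3.52) = 0.003041 K/W
R_brass pipe wall = ln(25.1/21)/(2π×108×3.52) = 7.466×10^-5 K/W
R_polyurethane foam = ln(65.1/25.1)/(2π×0.0256×3.52) = 1.683 K/W
R_mineral wool = ln(92.1/65.1)/(2π×0.043×3.52) = 0.3648 K/W
R_total = 2.051 K/W
Q = ΔT/R_total = 27/2.051

Q ≈ 13.2 W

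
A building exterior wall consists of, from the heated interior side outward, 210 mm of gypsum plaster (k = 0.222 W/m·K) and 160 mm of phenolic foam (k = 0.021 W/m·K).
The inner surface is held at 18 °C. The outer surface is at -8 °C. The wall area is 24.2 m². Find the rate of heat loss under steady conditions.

Thermal resistances in series:
R_gypsum plaster = L/(kA) = 0.21/(0.222×24.2) = 0.03909 K/W
R_phenolic foam = L/(kA) = 0.16/(0.021×24.2) = 0.3148 K/W
R_total = 0.3539 K/W
Q = ΔT / R_total = 26 / 0.3539

Q ≈ 73.5 W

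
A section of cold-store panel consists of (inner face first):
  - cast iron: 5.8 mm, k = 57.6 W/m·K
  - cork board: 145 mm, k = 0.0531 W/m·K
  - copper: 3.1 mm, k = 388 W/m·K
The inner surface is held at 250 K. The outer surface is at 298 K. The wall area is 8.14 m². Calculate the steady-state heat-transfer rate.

Q ≈ 143 W

Using the resistance-network approach (series):
R_cast iron = L/(kA) = 0.0058/(57.6×8.14) = 1.237×10^-5 K/W
R_cork board = L/(kA) = 0.145/(0.0531×8.14) = 0.3355 K/W
R_copper = L/(kA) = 0.0031/(388×8.14) = 9.815×10^-7 K/W
R_total = 0.3355 K/W
Q = ΔT / R_total = 48 / 0.3355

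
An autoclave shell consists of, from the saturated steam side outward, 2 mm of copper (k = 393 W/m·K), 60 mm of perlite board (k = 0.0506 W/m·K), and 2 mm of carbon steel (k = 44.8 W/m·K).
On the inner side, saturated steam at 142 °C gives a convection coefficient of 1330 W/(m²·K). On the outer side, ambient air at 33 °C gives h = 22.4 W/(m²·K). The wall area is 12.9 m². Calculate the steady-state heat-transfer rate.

Q ≈ 1140 W

Series thermal resistances:
R_inner film = 1/(h_i·A) = 1/(1330×12.9) = 5.829×10^-5 K/W
R_copper = L/(kA) = 0.002/(393×12.9) = 3.945×10^-7 K/W
R_perlite board = L/(kA) = 0.06/(0.0506×12.9) = 0.09192 K/W
R_carbon steel = L/(kA) = 0.002/(44.8×12.9) = 3.461×10^-6 K/W
R_outer film = 1/(h_o·A) = 1/(22.4×12.9) = 0.003461 K/W
R_total = 0.09544 K/W
Q = ΔT / R_total = 109 / 0.09544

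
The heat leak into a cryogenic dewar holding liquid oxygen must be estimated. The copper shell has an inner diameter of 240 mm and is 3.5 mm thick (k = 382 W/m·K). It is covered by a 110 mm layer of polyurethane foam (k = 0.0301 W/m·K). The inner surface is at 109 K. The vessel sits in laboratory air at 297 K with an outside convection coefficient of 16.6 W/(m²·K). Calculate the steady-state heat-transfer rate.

Q ≈ 18.5 W

Each spherical layer contributes R = (1/r_i − 1/r_o)/(4πk):
R_copper shell = (1/0.12 − 1/0.1235)/(4π×382) = 4.92×10^-5 K/W
R_polyurethane foam = (1/0.1235 − 1/0.2335)/(4π×0.0301) = 10.08 K/W
R_outer film = 1/(h·4πr_o²) = 1/(16.6×4π×0.2335²) = 0.08792 K/W
R_total = 10.17 K/W
Q = ΔT/R_total = 188/10.17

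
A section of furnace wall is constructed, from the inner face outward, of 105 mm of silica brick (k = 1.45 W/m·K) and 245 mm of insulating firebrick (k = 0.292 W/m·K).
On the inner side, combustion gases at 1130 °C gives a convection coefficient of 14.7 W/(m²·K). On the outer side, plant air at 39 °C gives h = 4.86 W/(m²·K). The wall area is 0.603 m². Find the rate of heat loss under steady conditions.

Using the resistance-network approach (series):
R_inner film = 1/(h_i·A) = 1/(14.7×0.603) = 0.1128 K/W
R_silica brick = L/(kA) = 0.105/(1.45×0.603) = 0.1201 K/W
R_insulating firebrick = L/(kA) = 0.245/(0.292×0.603) = 1.391 K/W
R_outer film = 1/(h_o·A) = 1/(4.86×0.603) = 0.3412 K/W
R_total = 1.966 K/W
Q = ΔT / R_total = 1091 / 1.966

Q ≈ 555 W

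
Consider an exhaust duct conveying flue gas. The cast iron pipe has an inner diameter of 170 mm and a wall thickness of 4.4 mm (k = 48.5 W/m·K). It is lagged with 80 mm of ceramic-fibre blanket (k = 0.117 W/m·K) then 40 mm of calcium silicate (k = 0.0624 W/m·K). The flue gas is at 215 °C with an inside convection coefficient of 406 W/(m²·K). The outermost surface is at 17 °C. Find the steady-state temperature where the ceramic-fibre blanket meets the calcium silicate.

T ≈ 92.7 °C

For a radial system each layer contributes R = ln(r_out/r_in)/(2πkL); films add R = 1/(hA).
R_inner film = 1/(h_i·2πr₁L) = 1/(406×2π×0.085×1) = 0.004612 K/W
R_cast iron pipe wall = ln(89.4/85)/(2π×48.5×1) = 1.656×10^-4 K/W
R_ceramic-fibre blanket = ln(169.4/89.4)/(2π×0.117×1) = 0.8694 K/W
R_calcium silicate = ln(209.4/169.4)/(2π×0.0624×1) = 0.5407 K/W
R_total = 1.415 K/W
Q = ΔT/R_total = 198/1.415
Q = 140 W/m
T_interface = T_inner − Q·ΣR(inner→interface) = 215 − 140×0.8742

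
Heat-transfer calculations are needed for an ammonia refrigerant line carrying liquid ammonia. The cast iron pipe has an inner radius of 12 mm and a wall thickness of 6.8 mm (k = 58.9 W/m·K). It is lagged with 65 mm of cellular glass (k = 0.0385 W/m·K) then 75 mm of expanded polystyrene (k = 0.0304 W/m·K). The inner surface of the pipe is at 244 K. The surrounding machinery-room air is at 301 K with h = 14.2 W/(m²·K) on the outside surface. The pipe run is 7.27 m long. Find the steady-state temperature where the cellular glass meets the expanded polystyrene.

T ≈ 281 K

For a radial system each layer contributes R = ln(r_out/r_in)/(2πkL); films add R = 1/(hA).
R_cast iron pipe wall = ln(18.8/12)/(2π×58.9×7.27) = 1.669×10^-4 K/W
R_cellular glass = ln(83.8/18.8)/(2π×0.0385×7.27) = 0.8499 K/W
R_expanded polystyrene = ln(158.8/83.8)/(2π×0.0304×7.27) = 0.4603 K/W
R_outer film = 1/(h_o·2πr_oL) = 1/(14.2×2π×0.1588×7.27) = 0.009708 K/W
R_total = 1.32 K/W
Q = ΔT/R_total = 57/1.32
Q = 43.2 W
T_interface = T_inner + Q·ΣR(inner→interface) = 244 + 43.2×0.85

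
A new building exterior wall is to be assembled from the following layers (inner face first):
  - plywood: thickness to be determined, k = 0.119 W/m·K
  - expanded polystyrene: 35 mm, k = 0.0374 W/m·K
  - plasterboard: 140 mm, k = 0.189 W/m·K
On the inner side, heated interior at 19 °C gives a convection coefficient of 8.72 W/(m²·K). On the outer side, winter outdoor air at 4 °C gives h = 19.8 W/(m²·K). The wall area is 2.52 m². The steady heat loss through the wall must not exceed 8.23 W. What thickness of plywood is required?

L ≈ 327 mm

Thermal resistances in series:
R_inner film = 1/(h_i·A) = 1/(8.72×2.52) = 0.04551 K/W
R_expanded polystyrene = L/(kA) = 0.035/(0.0374×2.52) = 0.3714 K/W
R_plasterboard = L/(kA) = 0.14/(0.189×2.52) = 0.2939 K/W
R_outer film = 1/(h_o·A) = 1/(19.8×2.52) = 0.02004 K/W
Sum of the known resistances R_other = 0.7309 K/W
Required total resistance R_tot = ΔT/Q_allow = 15/8.23 = 1.823 K/W
R_plywood = R_tot − R_other = 1.092 K/W
L = R·k·A = 1.092×0.119×2.52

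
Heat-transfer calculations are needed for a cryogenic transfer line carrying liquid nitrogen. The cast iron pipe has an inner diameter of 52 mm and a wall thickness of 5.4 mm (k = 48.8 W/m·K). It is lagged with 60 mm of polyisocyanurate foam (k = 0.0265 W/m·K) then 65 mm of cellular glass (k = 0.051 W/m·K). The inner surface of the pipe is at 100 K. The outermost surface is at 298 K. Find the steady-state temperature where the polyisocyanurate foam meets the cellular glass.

T ≈ 257 K

Radial resistances (cylindrical: R_cond = ln(r_o/r_i)/(2πkL), R_conv = 1/(h·2πrL)):
R_cast iron pipe wall = ln(31.4/26)/(2π×48.8×1) = 6.155×10^-4 K/W
R_polyisocyanurate foam = ln(91.4/31.4)/(2π×0.0265×1) = 6.417 K/W
R_cellular glass = ln(156.4/91.4)/(2π×0.051×1) = 1.676 K/W
R_total = 8.094 K/W
Q = ΔT/R_total = 198/8.094
Q = 24.5 W/m
T_interface = T_inner + Q·ΣR(inner→interface) = 100 + 24.5×6.417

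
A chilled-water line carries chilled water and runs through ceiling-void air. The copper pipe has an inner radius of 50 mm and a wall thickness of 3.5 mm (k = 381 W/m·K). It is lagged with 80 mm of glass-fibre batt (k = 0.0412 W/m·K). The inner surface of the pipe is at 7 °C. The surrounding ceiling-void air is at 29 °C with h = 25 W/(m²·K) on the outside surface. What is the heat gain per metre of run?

Per-layer cylindrical resistances, series-summed:
R_copper pipe wall = ln(53.5/50)/(2π×381×1) = 2.826×10^-5 K/W
R_glass-fibre batt = ln(133.5/53.5)/(2π×0.0412×1) = 3.532 K/W
R_outer film = 1/(h_o·2πr_oL) = 1/(25×2π×0.1335×1) = 0.04769 K/W
R_total = 3.58 K/W
Q = ΔT/R_total = 22/3.58

q′ ≈ 6.15 W/m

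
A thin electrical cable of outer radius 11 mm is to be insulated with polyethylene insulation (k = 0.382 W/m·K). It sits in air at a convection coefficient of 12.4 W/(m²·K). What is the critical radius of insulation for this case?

r_cr ≈ 30.8 mm

For a cylinder r_cr = k/h = 0.382/12.4
r_cr = 30.8 mm; since the bare radius (11 mm) is below r_cr, adding a thin layer of insulation will *increase* heat loss.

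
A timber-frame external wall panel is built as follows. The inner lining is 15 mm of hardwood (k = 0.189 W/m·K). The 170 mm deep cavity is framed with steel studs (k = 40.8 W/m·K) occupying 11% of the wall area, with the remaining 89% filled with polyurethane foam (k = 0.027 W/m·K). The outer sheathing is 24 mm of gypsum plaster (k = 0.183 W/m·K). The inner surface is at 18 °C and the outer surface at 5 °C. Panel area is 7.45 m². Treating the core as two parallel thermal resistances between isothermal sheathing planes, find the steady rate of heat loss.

Sheathing layers in series; stud and cavity paths in parallel between them.
R_inner = 0.015/(0.189×7.45) = 0.01065 K/W
R_stud  = 0.17/(40.8×0.11×7.45) = 0.005084 K/W
R_cav   = 0.17/(0.027×0.89×7.45) = 0.9496 K/W
1/R_core = 1/R_stud + 1/R_cav → R_core = 0.005057 K/W
R_outer = 0.024/(0.183×7.45) = 0.0176 K/W
R_total = 0.03331 K/W
Q = ΔT/R_total = 13/0.03331

Q ≈ 390 W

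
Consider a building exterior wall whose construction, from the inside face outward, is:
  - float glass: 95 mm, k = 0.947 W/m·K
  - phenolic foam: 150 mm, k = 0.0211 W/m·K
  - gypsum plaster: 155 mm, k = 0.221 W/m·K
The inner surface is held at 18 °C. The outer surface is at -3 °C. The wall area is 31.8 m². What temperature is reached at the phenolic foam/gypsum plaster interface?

Model the wall as resistances in series:
R_float glass = L/(kA) = 0.095/(0.947×31.8) = 0.003155 K/W
R_phenolic foam = L/(kA) = 0.15/(0.0211×31.8) = 0.2236 K/W
R_gypsum plaster = L/(kA) = 0.155/(0.221×31.8) = 0.02206 K/W
R_total = 0.2488 K/W;  Q = ΔT/R_total = 21/0.2488 = 84.42 W
T_interface = T_inner − Q·ΣR(inner→interface) = 18 − 84.4×0.2267

T ≈ -1.14 °C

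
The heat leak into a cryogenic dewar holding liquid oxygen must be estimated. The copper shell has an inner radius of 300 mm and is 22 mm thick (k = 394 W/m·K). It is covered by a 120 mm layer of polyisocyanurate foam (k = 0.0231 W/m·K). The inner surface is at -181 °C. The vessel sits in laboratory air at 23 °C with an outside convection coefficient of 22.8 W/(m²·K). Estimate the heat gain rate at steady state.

Q ≈ 69.8 W

Radial (spherical) resistances in series:
R_copper shell = (1/0.3 − 1/0.322)/(4π×394) = 4.6×10^-5 K/W
R_polyisocyanurate foam = (1/0.322 − 1/0.442)/(4π×0.0231) = 2.905 K/W
R_outer film = 1/(h·4πr_o²) = 1/(22.8×4π×0.442²) = 0.01787 K/W
R_total = 2.922 K/W
Q = ΔT/R_total = 204/2.922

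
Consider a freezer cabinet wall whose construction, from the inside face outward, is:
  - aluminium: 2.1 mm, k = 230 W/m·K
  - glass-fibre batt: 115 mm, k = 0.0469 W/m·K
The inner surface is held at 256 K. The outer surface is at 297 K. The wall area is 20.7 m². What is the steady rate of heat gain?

Thermal resistances in series:
R_aluminium = L/(kA) = 0.0021/(230×20.7) = 4.411×10^-7 K/W
R_glass-fibre batt = L/(kA) = 0.115/(0.0469×20.7) = 0.1185 K/W
R_total = 0.1185 K/W
Q = ΔT / R_total = 41 / 0.1185

Q ≈ 346 W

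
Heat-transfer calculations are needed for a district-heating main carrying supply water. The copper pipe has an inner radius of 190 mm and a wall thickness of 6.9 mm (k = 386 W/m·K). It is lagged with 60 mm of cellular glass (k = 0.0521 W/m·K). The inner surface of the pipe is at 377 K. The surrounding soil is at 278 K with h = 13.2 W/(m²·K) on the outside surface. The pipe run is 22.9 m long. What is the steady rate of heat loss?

Q ≈ 2640 W

For a radial system each layer contributes R = ln(r_out/r_in)/(2πkL); films add R = 1/(hA).
R_copper pipe wall = ln(196.9/190)/(2π×386×22.9) = 6.423×10^-7 K/W
R_cellular glass = ln(256.9/196.9)/(2π×0.0521×22.9) = 0.03548 K/W
R_outer film = 1/(h_o·2πr_oL) = 1/(13.2×2π×0.2569×22.9) = 0.002049 K/W
R_total = 0.03753 K/W
Q = ΔT/R_total = 99/0.03753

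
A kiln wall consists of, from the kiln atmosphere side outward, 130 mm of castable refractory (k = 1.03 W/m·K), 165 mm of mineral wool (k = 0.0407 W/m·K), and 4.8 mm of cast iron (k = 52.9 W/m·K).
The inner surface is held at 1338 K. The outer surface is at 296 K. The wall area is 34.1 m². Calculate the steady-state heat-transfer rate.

Model the wall as resistances in series:
R_castable refractory = L/(kA) = 0.13/(1.03×34.1) = 0.003701 K/W
R_mineral wool = L/(kA) = 0.165/(0.0407×34.1) = 0.1189 K/W
R_cast iron = L/(kA) = 0.0048/(52.9×34.1) = 2.661×10^-6 K/W
R_total = 0.1226 K/W
Q = ΔT / R_total = 1042 / 0.1226

Q ≈ 8500 W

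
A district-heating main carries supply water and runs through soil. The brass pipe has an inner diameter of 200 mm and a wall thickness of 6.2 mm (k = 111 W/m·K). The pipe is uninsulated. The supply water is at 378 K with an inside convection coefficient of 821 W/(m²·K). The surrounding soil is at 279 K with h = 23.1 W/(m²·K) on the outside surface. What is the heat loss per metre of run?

Cylindrical conduction, so R = ln(r₂/r₁)/(2πkL) per layer, in series:
R_inner film = 1/(h_i·2πr₁L) = 1/(821×2π×0.1×1) = 0.001939 K/W
R_brass pipe wall = ln(106.2/100)/(2π×111×1) = 8.625×10^-5 K/W
R_outer film = 1/(h_o·2πr_oL) = 1/(23.1×2π×0.1062×1) = 0.06488 K/W
R_total = 0.0669 K/W
Q = ΔT/R_total = 99/0.0669

q′ ≈ 1480 W/m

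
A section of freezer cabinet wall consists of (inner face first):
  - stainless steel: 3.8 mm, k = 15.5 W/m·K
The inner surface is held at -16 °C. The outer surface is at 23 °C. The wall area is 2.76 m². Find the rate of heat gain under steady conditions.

Using the resistance-network approach (series):
R_stainless steel = L/(kA) = 0.0038/(15.5×2.76) = 8.883×10^-5 K/W
R_total = 8.883×10^-5 K/W
Q = ΔT / R_total = 39 / 8.883×10^-5

Q ≈ 439000 W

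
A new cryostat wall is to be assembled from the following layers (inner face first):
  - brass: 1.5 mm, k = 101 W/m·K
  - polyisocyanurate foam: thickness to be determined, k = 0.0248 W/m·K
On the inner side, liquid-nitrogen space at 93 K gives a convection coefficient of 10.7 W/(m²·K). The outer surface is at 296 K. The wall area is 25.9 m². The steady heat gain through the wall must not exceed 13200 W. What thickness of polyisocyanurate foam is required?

Thermal resistances in series:
R_inner film = 1/(h_i·A) = 1/(10.7×25.9) = 0.003608 K/W
R_brass = L/(kA) = 0.0015/(101×25.9) = 5.734×10^-7 K/W
Sum of the known resistances R_other = 0.003609 K/W
Required total resistance R_tot = ΔT/Q_allow = 203/13200 = 0.01538 K/W
R_polyisocyanurate foam = R_tot − R_other = 0.01177 K/W
L = R·k·A = 0.01177×0.0248×25.9

L ≈ 7.56 mm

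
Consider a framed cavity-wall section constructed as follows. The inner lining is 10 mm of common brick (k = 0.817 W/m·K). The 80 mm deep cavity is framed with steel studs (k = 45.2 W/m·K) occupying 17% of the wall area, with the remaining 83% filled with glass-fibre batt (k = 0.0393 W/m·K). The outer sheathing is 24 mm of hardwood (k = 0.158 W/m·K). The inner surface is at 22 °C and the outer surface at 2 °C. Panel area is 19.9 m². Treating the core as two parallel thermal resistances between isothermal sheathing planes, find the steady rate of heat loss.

Sheathing layers in series; stud and cavity paths in parallel between them.
R_inner = 0.01/(0.817×19.9) = 6.151×10^-4 K/W
R_stud  = 0.08/(45.2×0.17×19.9) = 5.232×10^-4 K/W
R_cav   = 0.08/(0.0393×0.83×19.9) = 0.1232 K/W
1/R_core = 1/R_stud + 1/R_cav → R_core = 5.21×10^-4 K/W
R_outer = 0.024/(0.158×19.9) = 0.007633 K/W
R_total = 0.008769 K/W
Q = ΔT/R_total = 20/0.008769

Q ≈ 2280 W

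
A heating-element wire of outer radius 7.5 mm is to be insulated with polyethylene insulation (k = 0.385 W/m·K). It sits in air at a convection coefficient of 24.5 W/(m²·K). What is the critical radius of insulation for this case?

For a cylinder r_cr = k/h = 0.385/24.5
r_cr = 15.7 mm; since the bare radius (7.5 mm) is below r_cr, adding a thin layer of insulation will *increase* heat loss.

r_cr ≈ 15.7 mm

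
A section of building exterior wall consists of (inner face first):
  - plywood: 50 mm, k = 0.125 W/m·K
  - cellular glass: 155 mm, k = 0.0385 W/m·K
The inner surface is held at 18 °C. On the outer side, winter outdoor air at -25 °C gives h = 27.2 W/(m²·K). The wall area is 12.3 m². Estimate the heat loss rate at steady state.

Series thermal resistances:
R_plywood = L/(kA) = 0.05/(0.125×12.3) = 0.03252 K/W
R_cellular glass = L/(kA) = 0.155/(0.0385×12.3) = 0.3273 K/W
R_outer film = 1/(h_o·A) = 1/(27.2×12.3) = 0.002989 K/W
R_total = 0.3628 K/W
Q = ΔT / R_total = 43 / 0.3628

Q ≈ 119 W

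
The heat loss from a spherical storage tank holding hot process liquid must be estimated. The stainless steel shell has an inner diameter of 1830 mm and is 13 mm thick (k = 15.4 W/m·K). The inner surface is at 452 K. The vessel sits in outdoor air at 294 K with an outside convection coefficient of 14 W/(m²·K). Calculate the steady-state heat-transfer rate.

Spherical conduction: R = (1/r_in − 1/r_out)/(4πk) per layer; series-sum.
R_stainless steel shell = (1/0.915 − 1/0.928)/(4π×15.4) = 7.911×10^-5 K/W
R_outer film = 1/(h·4πr_o²) = 1/(14×4π×0.928²) = 0.0066 K/W
R_total = 0.006679 K/W
Q = ΔT/R_total = 158/0.006679

Q ≈ 23700 W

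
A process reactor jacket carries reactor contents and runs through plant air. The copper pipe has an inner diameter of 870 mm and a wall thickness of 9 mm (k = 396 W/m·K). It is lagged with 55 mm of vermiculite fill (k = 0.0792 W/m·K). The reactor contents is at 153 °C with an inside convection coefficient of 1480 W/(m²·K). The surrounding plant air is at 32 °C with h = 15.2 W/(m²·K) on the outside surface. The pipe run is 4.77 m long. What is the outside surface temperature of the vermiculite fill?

T ≈ 41.9 °C

Treating each annulus and film as a series resistance:
R_inner film = 1/(h_i·2πr₁L) = 1/(1480×2π×0.435×4.77) = 5.183×10^-5 K/W
R_copper pipe wall = ln(444/435)/(2π×396×4.77) = 1.725×10^-6 K/W
R_vermiculite fill = ln(499/444)/(2π×0.0792×4.77) = 0.0492 K/W
R_outer film = 1/(h_o·2πr_oL) = 1/(15.2×2π×0.499×4.77) = 0.004399 K/W
R_total = 0.05365 K/W
Q = ΔT/R_total = 121/0.05365
Q = 2260 W
T_interface = T_inner − Q·ΣR(inner→interface) = 153 − 2260×0.04925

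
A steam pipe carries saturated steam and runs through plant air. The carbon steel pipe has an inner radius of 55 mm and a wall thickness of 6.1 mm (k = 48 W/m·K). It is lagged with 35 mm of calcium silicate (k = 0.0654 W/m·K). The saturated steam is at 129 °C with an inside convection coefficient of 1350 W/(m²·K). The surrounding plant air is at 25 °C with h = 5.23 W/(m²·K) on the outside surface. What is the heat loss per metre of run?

q′ ≈ 73.2 W/m

Radial resistances (cylindrical: R_cond = ln(r_o/r_i)/(2πkL), R_conv = 1/(h·2πrL)):
R_inner film = 1/(h_i·2πr₁L) = 1/(1350×2π×0.055×1) = 0.002144 K/W
R_carbon steel pipe wall = ln(61.1/55)/(2π×48×1) = 3.487×10^-4 K/W
R_calcium silicate = ln(96.1/61.1)/(2π×0.0654×1) = 1.102 K/W
R_outer film = 1/(h_o·2πr_oL) = 1/(5.23×2π×0.0961×1) = 0.3167 K/W
R_total = 1.421 K/W
Q = ΔT/R_total = 104/1.421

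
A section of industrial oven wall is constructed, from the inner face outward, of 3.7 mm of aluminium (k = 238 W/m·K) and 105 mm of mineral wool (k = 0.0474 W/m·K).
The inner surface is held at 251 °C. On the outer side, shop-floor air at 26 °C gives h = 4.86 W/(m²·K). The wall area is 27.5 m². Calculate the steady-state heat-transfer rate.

Q ≈ 2560 W

Series thermal resistances:
R_aluminium = L/(kA) = 0.0037/(238×27.5) = 5.653×10^-7 K/W
R_mineral wool = L/(kA) = 0.105/(0.0474×27.5) = 0.08055 K/W
R_outer film = 1/(h_o·A) = 1/(4.86×27.5) = 0.007482 K/W
R_total = 0.08804 K/W
Q = ΔT / R_total = 225 / 0.08804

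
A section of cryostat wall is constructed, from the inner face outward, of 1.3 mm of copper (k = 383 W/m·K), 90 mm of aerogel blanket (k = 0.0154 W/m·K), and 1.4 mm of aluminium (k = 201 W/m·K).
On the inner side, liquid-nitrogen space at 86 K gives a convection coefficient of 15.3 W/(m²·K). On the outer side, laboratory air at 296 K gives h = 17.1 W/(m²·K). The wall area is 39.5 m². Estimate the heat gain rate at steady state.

Series thermal resistances:
R_inner film = 1/(h_i·A) = 1/(15.3×39.5) = 0.001655 K/W
R_copper = L/(kA) = 0.0013/(383×39.5) = 8.593×10^-8 K/W
R_aerogel blanket = L/(kA) = 0.09/(0.0154×39.5) = 0.148 K/W
R_aluminium = L/(kA) = 0.0014/(201×39.5) = 1.763×10^-7 K/W
R_outer film = 1/(h_o·A) = 1/(17.1×39.5) = 0.00148 K/W
R_total = 0.1511 K/W
Q = ΔT / R_total = 210 / 0.1511

Q ≈ 1390 W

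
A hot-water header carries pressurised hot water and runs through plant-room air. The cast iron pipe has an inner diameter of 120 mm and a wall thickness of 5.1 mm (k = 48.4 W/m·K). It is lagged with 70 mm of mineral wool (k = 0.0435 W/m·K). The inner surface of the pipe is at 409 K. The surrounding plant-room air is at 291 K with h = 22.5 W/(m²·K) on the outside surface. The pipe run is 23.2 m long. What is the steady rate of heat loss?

Q ≈ 1010 W

For a radial system each layer contributes R = ln(r_out/r_in)/(2πkL); films add R = 1/(hA).
R_cast iron pipe wall = ln(65.1/60)/(2π×48.4×23.2) = 1.156×10^-5 K/W
R_mineral wool = ln(135.1/65.1)/(2π×0.0435×23.2) = 0.1151 K/W
R_outer film = 1/(h_o·2πr_oL) = 1/(22.5×2π×0.1351×23.2) = 0.002257 K/W
R_total = 0.1174 K/W
Q = ΔT/R_total = 118/0.1174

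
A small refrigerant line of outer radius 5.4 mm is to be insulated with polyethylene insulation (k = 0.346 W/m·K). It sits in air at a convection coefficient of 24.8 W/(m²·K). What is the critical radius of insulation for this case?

For a cylinder r_cr = k/h = 0.346/24.8
r_cr = 14 mm; since the bare radius (5.4 mm) is below r_cr, adding a thin layer of insulation will *increase* heat loss.

r_cr ≈ 14 mm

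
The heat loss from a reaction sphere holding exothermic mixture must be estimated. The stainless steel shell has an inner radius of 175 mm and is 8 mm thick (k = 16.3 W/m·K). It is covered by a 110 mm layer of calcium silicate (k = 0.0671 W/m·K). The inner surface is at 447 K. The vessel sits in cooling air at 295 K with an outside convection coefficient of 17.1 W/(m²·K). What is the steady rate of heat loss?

Q ≈ 61.1 W

Spherical conduction: R = (1/r_in − 1/r_out)/(4πk) per layer; series-sum.
R_stainless steel shell = (1/0.175 − 1/0.183)/(4π×16.3) = 0.00122 K/W
R_calcium silicate = (1/0.183 − 1/0.293)/(4π×0.0671) = 2.433 K/W
R_outer film = 1/(h·4πr_o²) = 1/(17.1×4π×0.293²) = 0.05421 K/W
R_total = 2.488 K/W
Q = ΔT/R_total = 152/2.488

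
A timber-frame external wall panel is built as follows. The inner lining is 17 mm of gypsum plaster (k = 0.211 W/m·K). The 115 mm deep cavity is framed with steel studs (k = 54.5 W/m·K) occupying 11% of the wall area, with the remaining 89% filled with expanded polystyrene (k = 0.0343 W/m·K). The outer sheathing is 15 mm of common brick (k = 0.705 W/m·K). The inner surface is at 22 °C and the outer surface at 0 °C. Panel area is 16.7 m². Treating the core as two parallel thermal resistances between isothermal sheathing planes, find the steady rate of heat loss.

Sheathing layers in series; stud and cavity paths in parallel between them.
R_inner = 0.017/(0.211×16.7) = 0.004824 K/W
R_stud  = 0.115/(54.5×0.11×16.7) = 0.001149 K/W
R_cav   = 0.115/(0.0343×0.89×16.7) = 0.2256 K/W
1/R_core = 1/R_stud + 1/R_cav → R_core = 0.001143 K/W
R_outer = 0.015/(0.705×16.7) = 0.001274 K/W
R_total = 0.007241 K/W
Q = ΔT/R_total = 22/0.007241

Q ≈ 3040 W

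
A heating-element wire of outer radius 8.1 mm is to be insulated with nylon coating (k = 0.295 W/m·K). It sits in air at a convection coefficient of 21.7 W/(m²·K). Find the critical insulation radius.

For a cylinder r_cr = k/h = 0.295/21.7
r_cr = 13.6 mm; since the bare radius (8.1 mm) is below r_cr, adding a thin layer of insulation will *increase* heat loss.

r_cr ≈ 13.6 mm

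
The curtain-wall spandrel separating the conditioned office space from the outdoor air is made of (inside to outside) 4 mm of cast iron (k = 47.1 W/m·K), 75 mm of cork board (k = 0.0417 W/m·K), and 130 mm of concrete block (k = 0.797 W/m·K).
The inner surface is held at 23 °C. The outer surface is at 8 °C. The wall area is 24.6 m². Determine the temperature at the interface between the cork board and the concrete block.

T ≈ 9.25 °C

Treating each layer as a thermal resistance in series:
R_cast iron = L/(kA) = 0.004/(47.1×24.6) = 3.452×10^-6 K/W
R_cork board = L/(kA) = 0.075/(0.0417×24.6) = 0.07311 K/W
R_concrete block = L/(kA) = 0.13/(0.797×24.6) = 0.006631 K/W
R_total = 0.07975 K/W;  Q = ΔT/R_total = 15/0.07975 = 188.1 W
T_interface = T_inner − Q·ΣR(inner→interface) = 23 − 188×0.07312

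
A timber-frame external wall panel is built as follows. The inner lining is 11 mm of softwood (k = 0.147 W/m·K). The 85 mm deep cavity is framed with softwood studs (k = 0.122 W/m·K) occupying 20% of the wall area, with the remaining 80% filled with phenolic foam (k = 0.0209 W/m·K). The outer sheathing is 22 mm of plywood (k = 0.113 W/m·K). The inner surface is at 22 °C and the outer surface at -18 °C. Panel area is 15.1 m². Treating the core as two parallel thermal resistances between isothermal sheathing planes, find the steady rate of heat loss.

Sheathing layers in series; stud and cavity paths in parallel between them.
R_inner = 0.011/(0.147×15.1) = 0.004956 K/W
R_stud  = 0.085/(0.122×0.2×15.1) = 0.2307 K/W
R_cav   = 0.085/(0.0209×0.8×15.1) = 0.3367 K/W
1/R_core = 1/R_stud + 1/R_cav → R_core = 0.1369 K/W
R_outer = 0.022/(0.113×15.1) = 0.01289 K/W
R_total = 0.1547 K/W
Q = ΔT/R_total = 40/0.1547

Q ≈ 258 W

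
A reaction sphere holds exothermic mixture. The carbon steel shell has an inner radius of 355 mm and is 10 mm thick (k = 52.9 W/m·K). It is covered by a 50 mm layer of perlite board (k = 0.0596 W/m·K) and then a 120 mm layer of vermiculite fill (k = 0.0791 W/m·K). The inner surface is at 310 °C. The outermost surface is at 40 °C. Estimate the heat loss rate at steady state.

Q ≈ 274 W

For a spherical shell R = (1/r₁ − 1/r₂)/(4πk); film R = 1/(h·4πr²). In series:
R_carbon steel shell = (1/0.355 − 1/0.365)/(4π×52.9) = 1.161×10^-4 K/W
R_perlite board = (1/0.365 − 1/0.415)/(4π×0.0596) = 0.4407 K/W
R_vermiculite fill = (1/0.415 − 1/0.535)/(4π×0.0791) = 0.5437 K/W
R_total = 0.9846 K/W
Q = ΔT/R_total = 270/0.9846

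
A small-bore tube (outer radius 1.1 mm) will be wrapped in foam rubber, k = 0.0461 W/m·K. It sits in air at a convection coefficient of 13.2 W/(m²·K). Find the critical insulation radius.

For a cylinder r_cr = k/h = 0.0461/13.2
r_cr = 3.49 mm; since the bare radius (1.1 mm) is below r_cr, adding a thin layer of insulation will *increase* heat loss.

r_cr ≈ 3.49 mm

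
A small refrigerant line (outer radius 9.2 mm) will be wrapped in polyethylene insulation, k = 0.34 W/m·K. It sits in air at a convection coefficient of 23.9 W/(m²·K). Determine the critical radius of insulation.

r_cr ≈ 14.2 mm

For a cylinder r_cr = k/h = 0.34/23.9
r_cr = 14.2 mm; since the bare radius (9.2 mm) is below r_cr, adding a thin layer of insulation will *increase* heat loss.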